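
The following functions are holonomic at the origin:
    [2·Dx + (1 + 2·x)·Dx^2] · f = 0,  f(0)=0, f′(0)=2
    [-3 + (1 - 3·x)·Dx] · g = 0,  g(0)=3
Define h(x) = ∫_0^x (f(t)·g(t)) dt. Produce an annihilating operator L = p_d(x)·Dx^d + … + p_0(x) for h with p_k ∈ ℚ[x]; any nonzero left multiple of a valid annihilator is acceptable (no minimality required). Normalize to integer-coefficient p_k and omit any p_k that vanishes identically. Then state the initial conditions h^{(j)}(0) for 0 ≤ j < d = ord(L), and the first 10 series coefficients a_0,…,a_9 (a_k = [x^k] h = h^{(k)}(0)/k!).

L = 6·Dx + (4 + 18·x)·Dx^2 + (-1 + x + 6·x^2)·Dx^3  (order 3).
h: a_k = 0, 0, 3, 4, 11, 24, 316/5, 5528/35, 14751/35, 116888/105, …
ICs: h(0) = 0, h′(0) = 0, h′′(0) = 6.

f: a_k = 0, 2, -2, 8/3, -4, 32/5, -32/3, 128/7, -32, 512/9, …
g: a_k = 3, 9, 27, 81, 243, 729, 2187, 6561, 19683, 59049, …
h₀=f·g: eliminate ⇒ L₀, order ≤ 2·1.
∫: right-multiply L₀ by Dx.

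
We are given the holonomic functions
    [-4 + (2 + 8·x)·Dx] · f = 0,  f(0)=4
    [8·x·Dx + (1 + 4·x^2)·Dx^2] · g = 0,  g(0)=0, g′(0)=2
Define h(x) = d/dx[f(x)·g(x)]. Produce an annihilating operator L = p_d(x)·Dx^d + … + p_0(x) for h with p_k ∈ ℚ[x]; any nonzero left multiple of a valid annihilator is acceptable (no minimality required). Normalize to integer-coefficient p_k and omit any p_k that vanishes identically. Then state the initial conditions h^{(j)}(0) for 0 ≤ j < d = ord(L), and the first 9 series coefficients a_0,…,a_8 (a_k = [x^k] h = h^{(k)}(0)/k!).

f: a_k = 4, 8, -8, 16, -40, 112, -336, 1056, -3432, …
g: a_k = 0, 2, 0, -8/3, 0, 32/5, 0, -128/7, 0, …
h₀=f·g: eliminate ⇒ L₀, order ≤ 1·2.
Differentiate: ansatz ord ≤ ord L₀ ⇒ L.
L = (-4 + 160·x + 320·x^2 - 384·x^3 - 192·x^4) + (16 + 120·x + 432·x^2 + 544·x^3 - 1344·x^4 - 768·x^5)·Dx + (3 + 20·x + 24·x^2 - 16·x^3 - 16·x^4 - 384·x^5 - 256·x^6)·Dx^2  (order 2).
h: a_k = 8, 32, -80, 128/3, -496/3, 6976/5, -72416/15, 1486336/105, -368560/7, …
ICs: h(0) = 8, h′(0) = 32.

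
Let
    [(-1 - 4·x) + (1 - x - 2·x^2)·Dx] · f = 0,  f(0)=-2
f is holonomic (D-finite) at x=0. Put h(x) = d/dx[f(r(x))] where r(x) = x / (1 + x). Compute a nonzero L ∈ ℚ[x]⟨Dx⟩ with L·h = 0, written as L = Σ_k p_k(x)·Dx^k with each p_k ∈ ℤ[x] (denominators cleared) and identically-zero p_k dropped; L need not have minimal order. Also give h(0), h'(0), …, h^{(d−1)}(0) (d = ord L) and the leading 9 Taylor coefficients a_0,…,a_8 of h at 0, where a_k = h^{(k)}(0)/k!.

L = (4 + 12·x + 36·x^2 + 20·x^3) + (-1 - 7·x - 9·x^2 + 7·x^3 + 10·x^4)·Dx  (order 1).
h: a_k = -2, -8, 0, -32, 40, -144, 280, -704, 1512, …
ICs: h(0) = -2.

f: a_k = -2, -2, -6, -10, -22, -42, -86, -170, -342, …
h₀=f(r): pull back L_f along r ⇒ L₀.
h=h₀': d/dx-closure on L₀ ⇒ L.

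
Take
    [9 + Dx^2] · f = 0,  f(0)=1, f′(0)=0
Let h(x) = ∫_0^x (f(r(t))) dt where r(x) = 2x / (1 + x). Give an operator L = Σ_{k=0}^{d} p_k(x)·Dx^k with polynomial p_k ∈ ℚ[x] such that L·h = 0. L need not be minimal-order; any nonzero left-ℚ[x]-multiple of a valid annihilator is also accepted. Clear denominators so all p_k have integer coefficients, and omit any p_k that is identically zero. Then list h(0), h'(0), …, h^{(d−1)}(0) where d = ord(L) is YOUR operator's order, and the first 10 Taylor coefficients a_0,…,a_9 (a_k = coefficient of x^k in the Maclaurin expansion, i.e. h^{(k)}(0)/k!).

f: a_k = 1, 0, -9/2, 0, 27/8, 0, -81/80, 0, 729/4480, 0, …
f∘r: x↦r, Dx↦Dx/r' in L_f ⇒ L₀.
h=∫₀ˣh₀: take L = L₀·Dx.
L = 36·Dx + (2 + 6·x + 6·x^2 + 2·x^3)·Dx^2 + (1 + 4·x + 6·x^2 + 4·x^3 + x^4)·Dx^3  (order 3).
h: a_k = 0, 1, 0, -6, 9, 0, -24, 1926/35, -729/10, 346/7, …
ICs: h(0) = 0, h′(0) = 1, h′′(0) = 0.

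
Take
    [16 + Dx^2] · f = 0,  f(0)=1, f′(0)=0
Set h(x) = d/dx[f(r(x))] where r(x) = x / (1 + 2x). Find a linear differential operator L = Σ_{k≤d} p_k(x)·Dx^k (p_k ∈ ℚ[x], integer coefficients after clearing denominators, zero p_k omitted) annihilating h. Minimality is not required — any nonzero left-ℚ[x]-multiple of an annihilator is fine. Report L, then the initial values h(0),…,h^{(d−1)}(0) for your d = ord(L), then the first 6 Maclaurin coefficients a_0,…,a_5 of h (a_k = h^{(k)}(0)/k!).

L = (40 + 96·x + 96·x^2) + (12 + 72·x + 144·x^2 + 96·x^3)·Dx + (1 + 8·x + 24·x^2 + 32·x^3 + 16·x^4)·Dx^2  (order 2).
h: a_k = 0, -16, 96, -1024/3, 2560/3, -19712/15, …
ICs: h(0) = 0, h′(0) = -16.

f: a_k = 1, 0, -8, 0, 32/3, 0, …
Change of var in L_f (x↦r) gives L₀.
h₀' ⇒ L via d/dx closure of L₀.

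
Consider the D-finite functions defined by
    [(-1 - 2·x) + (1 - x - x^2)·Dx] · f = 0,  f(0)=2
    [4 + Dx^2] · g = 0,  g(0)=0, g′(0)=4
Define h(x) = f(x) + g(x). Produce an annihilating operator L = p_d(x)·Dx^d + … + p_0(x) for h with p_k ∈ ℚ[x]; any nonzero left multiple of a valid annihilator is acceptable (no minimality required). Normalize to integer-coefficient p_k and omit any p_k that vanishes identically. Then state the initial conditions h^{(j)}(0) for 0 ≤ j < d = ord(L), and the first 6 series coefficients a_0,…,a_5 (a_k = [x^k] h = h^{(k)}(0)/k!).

f: a_k = 2, 2, 4, 6, 10, 16, …
g: a_k = 0, 4, 0, -8/3, 0, 8/15, …
h₀=f+g: left-lcm gives L₀, ord ≤ 3.
L = (44 + 96·x + 32·x^2 + 48·x^3 + 40·x^4 + 16·x^5) + (-16 + 20·x + 8·x^2 - 16·x^3 + 12·x^4 + 24·x^5 + 8·x^6)·Dx + (11 + 24·x + 8·x^2 + 12·x^3 + 10·x^4 + 4·x^5)·Dx^2 + (-4 + 5·x + 2·x^2 - 4·x^3 + 3·x^4 + 6·x^5 + 2·x^6)·Dx^3  (order 3).
h: a_k = 2, 6, 4, 10/3, 10, 248/15, …
ICs: h(0) = 2, h′(0) = 6, h′′(0) = 8.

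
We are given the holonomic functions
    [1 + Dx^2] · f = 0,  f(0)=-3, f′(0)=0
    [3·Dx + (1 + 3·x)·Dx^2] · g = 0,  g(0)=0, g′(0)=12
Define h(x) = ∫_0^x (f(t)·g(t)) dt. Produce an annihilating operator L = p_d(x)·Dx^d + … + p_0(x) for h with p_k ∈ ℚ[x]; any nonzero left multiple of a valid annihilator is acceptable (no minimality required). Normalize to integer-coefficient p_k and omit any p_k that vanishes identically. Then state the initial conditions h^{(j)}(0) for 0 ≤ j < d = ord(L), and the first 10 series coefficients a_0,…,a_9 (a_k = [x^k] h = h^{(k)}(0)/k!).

L = (-203 - 222·x - 189·x^2 + 432·x^3 + 324·x^4)·Dx + (-84 - 108·x + 648·x^2 + 648·x^3)·Dx^2 + (-208 - 228·x - 54·x^2 + 864·x^3 + 648·x^4)·Dx^3 + (-84 - 108·x + 648·x^2 + 648·x^3)·Dx^4 + (-5 - 6·x + 135·x^2 + 432·x^3 + 324·x^4)·Dx^5  (order 5).
h: a_k = 0, 0, -18, 18, -45/2, 216/5, -1769/20, 765/4, -484679/1120, 60817/60, …
ICs: h(0) = 0, h′(0) = 0, h′′(0) = -36, h′′′(0) = 108, h′′′′(0) = -540.

f: a_k = -3, 0, 3/2, 0, -1/8, 0, 1/240, 0, -1/13440, 0, …
g: a_k = 0, 12, -18, 36, -81, 972/5, -486, 8748/7, -6561/2, 8748, …
f·g: L₀ = L_f ⊗_s L_g, ord ≤ 2·2.
h=∫h₀ ⇒ L = L₀·Dx.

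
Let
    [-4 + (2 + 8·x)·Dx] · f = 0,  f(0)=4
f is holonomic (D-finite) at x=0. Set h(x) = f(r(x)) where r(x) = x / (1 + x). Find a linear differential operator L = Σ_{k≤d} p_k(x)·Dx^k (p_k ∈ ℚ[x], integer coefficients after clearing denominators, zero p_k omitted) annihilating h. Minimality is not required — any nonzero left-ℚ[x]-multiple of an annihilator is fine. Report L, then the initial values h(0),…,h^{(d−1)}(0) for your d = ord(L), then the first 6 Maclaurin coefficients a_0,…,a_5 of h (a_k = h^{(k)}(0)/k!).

f: a_k = 4, 8, -8, 16, -40, 112, …
Change of var in L_f (x↦r) gives L₀.
L = -2 + (1 + 6·x + 5·x^2)·Dx  (order 1).
h: a_k = 4, 8, -16, 40, -120, 408, …
ICs: h(0) = 4.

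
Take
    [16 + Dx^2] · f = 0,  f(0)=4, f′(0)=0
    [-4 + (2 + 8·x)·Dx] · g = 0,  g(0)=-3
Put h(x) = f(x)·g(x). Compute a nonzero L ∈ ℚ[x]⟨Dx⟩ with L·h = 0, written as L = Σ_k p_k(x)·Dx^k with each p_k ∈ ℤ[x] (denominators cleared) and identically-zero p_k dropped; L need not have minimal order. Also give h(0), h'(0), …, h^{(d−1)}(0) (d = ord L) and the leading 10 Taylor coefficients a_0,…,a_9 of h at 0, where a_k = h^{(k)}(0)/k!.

L = (28 + 128·x + 256·x^2) + (-4 - 16·x)·Dx + (1 + 8·x + 16·x^2)·Dx^2  (order 2).
h: a_k = -12, -24, 120, 144, -200, -208, 5584/15, -12832/15, 352376/105, -431408/35, …
ICs: h(0) = -12, h′(0) = -24.

f: a_k = 4, 0, -32, 0, 128/3, 0, -1024/45, 0, 2048/315, 0, …
g: a_k = -3, -6, 6, -12, 30, -84, 252, -792, 2574, -8580, …
f·g: L₀ = L_f ⊗_s L_g, ord ≤ 2·1.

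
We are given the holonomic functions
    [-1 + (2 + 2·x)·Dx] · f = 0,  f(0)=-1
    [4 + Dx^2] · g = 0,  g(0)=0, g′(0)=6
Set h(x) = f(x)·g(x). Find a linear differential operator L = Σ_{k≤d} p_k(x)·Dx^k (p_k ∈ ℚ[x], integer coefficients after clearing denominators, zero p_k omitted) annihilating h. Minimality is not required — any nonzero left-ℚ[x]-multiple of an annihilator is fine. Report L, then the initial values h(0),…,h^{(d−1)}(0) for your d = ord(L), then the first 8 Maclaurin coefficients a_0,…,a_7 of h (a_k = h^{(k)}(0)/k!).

f: a_k = -1, -1/2, 1/8, -1/16, 5/128, -7/256, 21/1024, -33/2048, …
g: a_k = 0, 6, 0, -4, 0, 4/5, 0, -8/105, …
f·g: L₀ = L_f ⊗_s L_g, ord ≤ 1·2.
L = (19 + 32·x + 16·x^2) + (-4 - 4·x)·Dx + (4 + 8·x + 4·x^2)·Dx^2  (order 2).
h: a_k = 0, -6, -3, 19/4, 13/8, -341/320, -201/640, 7687/53760, …
ICs: h(0) = 0, h′(0) = -6.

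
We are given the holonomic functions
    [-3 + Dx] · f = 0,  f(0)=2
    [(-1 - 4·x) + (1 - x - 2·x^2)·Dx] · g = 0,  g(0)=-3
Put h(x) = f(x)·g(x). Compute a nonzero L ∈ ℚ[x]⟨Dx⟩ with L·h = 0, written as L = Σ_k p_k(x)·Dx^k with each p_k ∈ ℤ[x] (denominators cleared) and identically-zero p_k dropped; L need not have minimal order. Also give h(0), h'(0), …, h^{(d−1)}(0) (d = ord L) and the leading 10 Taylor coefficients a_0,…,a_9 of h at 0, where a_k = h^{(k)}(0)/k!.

f: a_k = 2, 6, 9, 9, 27/4, 81/20, 81/40, 243/280, 729/2240, 243/2240, …
g: a_k = -3, -3, -9, -15, -33, -63, -129, -255, -513, -1023, …
Sym-product of L_f,L_g gives L₀ (≤ ord 1).
L = (4 + x - 6·x^2) + (-1 + x + 2·x^2)·Dx  (order 1).
h: a_k = -6, -24, -63, -138, -1137/4, -2862/5, -45879/40, -321213/140, -10280043/2240, -734271/80, …
ICs: h(0) = -6.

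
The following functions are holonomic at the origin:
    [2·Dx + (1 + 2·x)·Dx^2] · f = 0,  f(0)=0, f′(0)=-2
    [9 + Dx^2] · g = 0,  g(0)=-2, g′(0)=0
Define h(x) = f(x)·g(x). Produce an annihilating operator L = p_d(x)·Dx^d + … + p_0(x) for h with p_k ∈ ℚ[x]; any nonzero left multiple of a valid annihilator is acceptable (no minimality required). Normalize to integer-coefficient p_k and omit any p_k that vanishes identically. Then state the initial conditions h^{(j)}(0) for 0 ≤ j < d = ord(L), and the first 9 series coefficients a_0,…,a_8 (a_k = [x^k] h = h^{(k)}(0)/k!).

f: a_k = 0, -2, 2, -8/3, 4, -32/5, 32/3, -128/7, 32, …
g: a_k = -2, 0, 9, 0, -27/4, 0, 81/40, 0, -729/2240, …
L₀ := L_f ⊗_s L_g (sym. prod.), ord ≤ 4.
L = (63 + 1053·x + 3969·x^2 + 5832·x^3 + 2916·x^4) + (63 + 450·x + 972·x^2 + 648·x^3)·Dx + (25 + 270·x + 918·x^2 + 1296·x^3 + 648·x^4)·Dx^2 + (7 + 50·x + 108·x^2 + 72·x^3)·Dx^3 + (2 + 17·x + 53·x^2 + 72·x^3 + 36·x^4)·Dx^4  (order 4).
h: a_k = 0, 4, -4, -38/3, 10, 23/10, 7/6, -991/140, 181/20, …
ICs: h(0) = 0, h′(0) = 4, h′′(0) = -8, h′′′(0) = -76.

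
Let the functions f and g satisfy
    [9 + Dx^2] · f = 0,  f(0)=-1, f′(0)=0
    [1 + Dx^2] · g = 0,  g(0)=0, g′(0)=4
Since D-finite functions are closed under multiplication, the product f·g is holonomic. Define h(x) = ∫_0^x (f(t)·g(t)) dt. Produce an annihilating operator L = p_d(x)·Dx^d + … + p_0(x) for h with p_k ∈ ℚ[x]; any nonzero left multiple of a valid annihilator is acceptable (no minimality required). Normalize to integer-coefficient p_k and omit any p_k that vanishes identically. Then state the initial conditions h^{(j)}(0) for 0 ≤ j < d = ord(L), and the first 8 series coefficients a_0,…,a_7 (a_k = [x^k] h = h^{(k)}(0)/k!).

f: a_k = -1, 0, 9/2, 0, -27/8, 0, 81/80, 0, …
g: a_k = 0, 4, 0, -2/3, 0, 1/30, 0, -1/1260, …
L₀ := L_f ⊗_s L_g (sym. prod.), ord ≤ 4.
h=∫₀ˣh₀: take L = L₀·Dx.
L = 64·Dx + 20·Dx^3 + Dx^5  (order 5).
h: a_k = 0, 0, -2, 0, 14/3, 0, -124/45, 0, …
ICs: h(0) = 0, h′(0) = 0, h′′(0) = -4, h′′′(0) = 0, h′′′′(0) = 112.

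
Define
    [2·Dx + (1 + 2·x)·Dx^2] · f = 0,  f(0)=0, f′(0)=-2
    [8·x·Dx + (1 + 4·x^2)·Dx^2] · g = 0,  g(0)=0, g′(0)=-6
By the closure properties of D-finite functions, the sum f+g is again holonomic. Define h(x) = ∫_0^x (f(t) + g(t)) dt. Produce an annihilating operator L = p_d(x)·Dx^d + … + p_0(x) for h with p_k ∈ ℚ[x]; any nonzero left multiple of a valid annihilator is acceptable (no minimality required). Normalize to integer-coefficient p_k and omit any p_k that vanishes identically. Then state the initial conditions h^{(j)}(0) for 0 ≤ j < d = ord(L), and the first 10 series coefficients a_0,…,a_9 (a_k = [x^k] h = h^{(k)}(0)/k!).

L = (-8 - 48·x + 96·x^2 + 64·x^3)·Dx^2 + (-8 - 16·x + 192·x^3 + 128·x^4)·Dx^3 + (-1 + 2·x + 8·x^2 + 16·x^3 + 48·x^4 + 32·x^5)·Dx^4  (order 4).
h: a_k = 0, 0, -4, 2/3, 4/3, 4/5, -64/15, 32/21, 32/7, 32/9, …
ICs: h(0) = 0, h′(0) = 0, h′′(0) = -8, h′′′(0) = 4.

f: a_k = 0, -2, 2, -8/3, 4, -32/5, 32/3, -128/7, 32, -512/9, …
g: a_k = 0, -6, 0, 8, 0, -96/5, 0, 384/7, 0, -512/3, …
Sum ⇒ L₀ = lclm(L_f,L_g) in ℚ(x)⟨Dx⟩.
h=∫₀ˣh₀: take L = L₀·Dx.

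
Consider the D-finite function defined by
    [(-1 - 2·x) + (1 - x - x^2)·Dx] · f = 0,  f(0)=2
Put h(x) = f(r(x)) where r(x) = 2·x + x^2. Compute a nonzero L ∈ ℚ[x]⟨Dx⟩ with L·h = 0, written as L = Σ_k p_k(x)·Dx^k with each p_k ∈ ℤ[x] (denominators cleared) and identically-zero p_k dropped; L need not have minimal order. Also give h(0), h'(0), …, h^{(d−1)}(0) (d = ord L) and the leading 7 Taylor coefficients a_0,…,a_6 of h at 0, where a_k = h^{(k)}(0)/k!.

f: a_k = 2, 2, 4, 6, 10, 16, 26, …
Substitute x→r, Dx→(1/r')Dx; clear ⇒ L₀.
L = (2 + 10·x + 12·x^2 + 4·x^3) + (-1 + 2·x + 5·x^2 + 4·x^3 + x^4)·Dx  (order 1).
h: a_k = 2, 4, 18, 64, 236, 868, 3190, …
ICs: h(0) = 2.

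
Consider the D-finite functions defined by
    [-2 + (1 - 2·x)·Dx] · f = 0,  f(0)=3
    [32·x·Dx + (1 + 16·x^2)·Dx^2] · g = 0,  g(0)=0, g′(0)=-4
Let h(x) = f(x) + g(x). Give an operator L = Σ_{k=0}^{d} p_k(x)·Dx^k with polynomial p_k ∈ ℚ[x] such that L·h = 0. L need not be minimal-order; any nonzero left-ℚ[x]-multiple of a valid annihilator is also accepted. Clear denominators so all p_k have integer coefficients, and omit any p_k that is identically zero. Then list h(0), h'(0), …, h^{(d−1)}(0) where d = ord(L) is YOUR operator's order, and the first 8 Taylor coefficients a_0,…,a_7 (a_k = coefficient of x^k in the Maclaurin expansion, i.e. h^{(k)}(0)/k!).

L = (-32 + 256·x + 1536·x^2)·Dx + (14 - 32·x - 160·x^2 + 1536·x^3)·Dx^2 + (-1 - 6·x - 96·x^3 + 256·x^4)·Dx^3  (order 3).
h: a_k = 3, 2, 12, 136/3, 48, -544/5, 192, 19072/7, …
ICs: h(0) = 3, h′(0) = 2, h′′(0) = 24.

f: a_k = 3, 6, 12, 24, 48, 96, 192, 384, …
g: a_k = 0, -4, 0, 64/3, 0, -1024/5, 0, 16384/7, …
f+g: L₀ = lclm(L_f,L_g), ord ≤ 1+2.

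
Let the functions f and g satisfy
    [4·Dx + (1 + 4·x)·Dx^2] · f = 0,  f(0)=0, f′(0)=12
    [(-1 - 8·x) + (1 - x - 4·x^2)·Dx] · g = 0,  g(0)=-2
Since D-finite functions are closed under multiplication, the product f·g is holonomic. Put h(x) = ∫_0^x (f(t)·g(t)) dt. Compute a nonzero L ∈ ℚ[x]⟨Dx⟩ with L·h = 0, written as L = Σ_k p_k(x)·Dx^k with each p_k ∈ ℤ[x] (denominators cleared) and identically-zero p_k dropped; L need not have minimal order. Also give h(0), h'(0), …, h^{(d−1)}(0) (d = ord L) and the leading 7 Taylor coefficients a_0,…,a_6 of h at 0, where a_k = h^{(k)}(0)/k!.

L = (12 + 64·x)·Dx + (-2 + 28·x + 80·x^2)·Dx^2 + (-1 - 3·x + 8·x^2 + 16·x^3)·Dx^3  (order 3).
h: a_k = 0, 0, -12, 8, -50, 56, -4372/15, …
ICs: h(0) = 0, h′(0) = 0, h′′(0) = -24.

f: a_k = 0, 12, -24, 64, -192, 3072/5, -2048, …
g: a_k = -2, -2, -10, -18, -58, -130, -362, …
Product ⇒ symmetric product L₀, ord ≤ 2.
Integrate: L := L₀·Dx.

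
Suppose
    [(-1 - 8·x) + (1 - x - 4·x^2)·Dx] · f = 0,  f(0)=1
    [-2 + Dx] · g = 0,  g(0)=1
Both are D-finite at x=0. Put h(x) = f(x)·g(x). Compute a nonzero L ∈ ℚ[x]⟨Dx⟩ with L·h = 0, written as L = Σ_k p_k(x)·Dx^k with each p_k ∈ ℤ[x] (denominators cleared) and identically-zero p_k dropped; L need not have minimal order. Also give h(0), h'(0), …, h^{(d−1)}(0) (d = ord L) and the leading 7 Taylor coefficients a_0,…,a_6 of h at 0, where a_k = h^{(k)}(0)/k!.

L = (3 + 6·x - 8·x^2) + (-1 + x + 4·x^2)·Dx  (order 1).
h: a_k = 1, 3, 9, 67/3, 59, 743/5, 17311/45, …
ICs: h(0) = 1.

f: a_k = 1, 1, 5, 9, 29, 65, 181, …
g: a_k = 1, 2, 2, 4/3, 2/3, 4/15, 4/45, …
Sym-product of L_f,L_g gives L₀ (≤ ord 1).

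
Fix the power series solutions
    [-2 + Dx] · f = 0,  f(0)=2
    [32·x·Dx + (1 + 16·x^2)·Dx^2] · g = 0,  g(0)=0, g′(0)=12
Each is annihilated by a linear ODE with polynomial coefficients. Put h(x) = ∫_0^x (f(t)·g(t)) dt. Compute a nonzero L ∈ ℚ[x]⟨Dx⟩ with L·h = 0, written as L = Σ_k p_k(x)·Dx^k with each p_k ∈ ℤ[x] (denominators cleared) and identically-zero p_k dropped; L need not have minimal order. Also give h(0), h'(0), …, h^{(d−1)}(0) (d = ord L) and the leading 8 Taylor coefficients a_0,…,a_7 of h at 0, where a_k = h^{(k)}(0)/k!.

f: a_k = 2, 4, 4, 8/3, 4/3, 8/15, 8/45, 16/315, …
g: a_k = 0, 12, 0, -64, 0, 3072/5, 0, -49152/7, …
h₀=f·g: eliminate ⇒ L₀, order ≤ 1·2.
h=∫₀ˣh₀: take L = L₀·Dx.
L = (4 - 64·x + 64·x^2)·Dx + (-4 + 32·x - 64·x^2)·Dx^2 + (1 + 16·x^2)·Dx^3  (order 3).
h: a_k = 0, 0, 12, 16, -20, -224/5, 824/5, 6880/21, …
ICs: h(0) = 0, h′(0) = 0, h′′(0) = 24.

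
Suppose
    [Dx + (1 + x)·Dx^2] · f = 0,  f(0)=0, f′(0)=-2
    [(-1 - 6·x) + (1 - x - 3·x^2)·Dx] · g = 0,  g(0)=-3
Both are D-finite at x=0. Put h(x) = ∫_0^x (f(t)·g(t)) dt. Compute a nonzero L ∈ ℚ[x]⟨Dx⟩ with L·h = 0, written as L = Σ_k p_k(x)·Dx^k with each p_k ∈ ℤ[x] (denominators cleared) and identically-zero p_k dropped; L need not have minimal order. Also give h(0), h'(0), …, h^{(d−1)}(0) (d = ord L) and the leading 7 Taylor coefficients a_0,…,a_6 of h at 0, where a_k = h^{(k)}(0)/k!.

L = (7 + 12·x)·Dx + (1 + 15·x + 15·x^2)·Dx^2 + (-1 + 4·x^2 + 3·x^3)·Dx^3  (order 3).
h: a_k = 0, 0, 3, 1, 23/4, 61/10, 1007/60, …
ICs: h(0) = 0, h′(0) = 0, h′′(0) = 6.

f: a_k = 0, -2, 1, -2/3, 1/2, -2/5, 1/3, …
g: a_k = -3, -3, -12, -21, -57, -120, -291, …
Product ⇒ symmetric product L₀, ord ≤ 2.
h=∫h₀ ⇒ L = L₀·Dx.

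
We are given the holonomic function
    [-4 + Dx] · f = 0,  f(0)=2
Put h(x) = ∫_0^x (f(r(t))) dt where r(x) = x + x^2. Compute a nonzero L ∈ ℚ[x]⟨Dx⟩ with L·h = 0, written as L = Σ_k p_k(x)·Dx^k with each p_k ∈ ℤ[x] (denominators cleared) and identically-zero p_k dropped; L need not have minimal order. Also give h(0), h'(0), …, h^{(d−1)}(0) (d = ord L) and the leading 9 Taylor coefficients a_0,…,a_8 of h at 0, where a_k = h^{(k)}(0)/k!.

f: a_k = 2, 8, 16, 64/3, 64/3, 256/15, 512/45, 2048/315, 1024/315, …
L₀ from L_f via x↦r, Dx↦r'^{-1}Dx.
h=∫h₀ ⇒ L = L₀·Dx.
L = (-4 - 8·x)·Dx + Dx^2  (order 2).
h: a_k = 0, 2, 4, 8, 40/3, 304/15, 416/15, 11072/315, 13024/315, …
ICs: h(0) = 0, h′(0) = 2.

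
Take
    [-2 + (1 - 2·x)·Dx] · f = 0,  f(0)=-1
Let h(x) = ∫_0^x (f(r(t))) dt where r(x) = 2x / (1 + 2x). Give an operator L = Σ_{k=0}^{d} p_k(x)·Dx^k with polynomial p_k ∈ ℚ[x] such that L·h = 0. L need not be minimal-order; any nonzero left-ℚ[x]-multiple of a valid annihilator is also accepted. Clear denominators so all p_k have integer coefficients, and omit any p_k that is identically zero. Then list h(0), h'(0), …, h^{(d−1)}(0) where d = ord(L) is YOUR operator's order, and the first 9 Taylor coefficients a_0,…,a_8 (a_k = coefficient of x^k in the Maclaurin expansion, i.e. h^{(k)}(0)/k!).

f: a_k = -1, -2, -4, -8, -16, -32, -64, -128, -256, …
Substitute x→r, Dx→(1/r')Dx; clear ⇒ L₀.
Integrate: L := L₀·Dx.
L = 4·Dx + (-1 + 4·x^2)·Dx^2  (order 2).
h: a_k = 0, -1, -2, -8/3, -4, -32/5, -32/3, -128/7, -32, …
ICs: h(0) = 0, h′(0) = -1.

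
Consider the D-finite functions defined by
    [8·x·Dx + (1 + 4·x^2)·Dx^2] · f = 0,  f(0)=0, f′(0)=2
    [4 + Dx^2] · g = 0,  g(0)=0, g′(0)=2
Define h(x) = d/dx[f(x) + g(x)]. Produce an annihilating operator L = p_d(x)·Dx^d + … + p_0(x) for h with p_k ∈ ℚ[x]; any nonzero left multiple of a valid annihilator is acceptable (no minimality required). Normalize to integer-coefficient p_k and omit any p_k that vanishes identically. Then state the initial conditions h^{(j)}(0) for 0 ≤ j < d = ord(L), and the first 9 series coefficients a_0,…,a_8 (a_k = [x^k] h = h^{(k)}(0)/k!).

f: a_k = 0, 2, 0, -8/3, 0, 32/5, 0, -128/7, 0, …
g: a_k = 0, 2, 0, -4/3, 0, 4/15, 0, -8/315, 0, …
f+g: L₀ = lclm(L_f,L_g), ord ≤ 2+2.
h₀' ⇒ L via d/dx closure of L₀.
L = (-352·x + 1792·x^3 + 512·x^5) + (-4 + 112·x^2 + 576·x^4 + 256·x^6)·Dx + (-88·x + 448·x^3 + 128·x^5)·Dx^2 + (-1 + 28·x^2 + 144·x^4 + 64·x^6)·Dx^3  (order 3).
h: a_k = 4, 0, -12, 0, 100/3, 0, -5768/45, 0, 161284/315, …
ICs: h(0) = 4, h′(0) = 0, h′′(0) = -24.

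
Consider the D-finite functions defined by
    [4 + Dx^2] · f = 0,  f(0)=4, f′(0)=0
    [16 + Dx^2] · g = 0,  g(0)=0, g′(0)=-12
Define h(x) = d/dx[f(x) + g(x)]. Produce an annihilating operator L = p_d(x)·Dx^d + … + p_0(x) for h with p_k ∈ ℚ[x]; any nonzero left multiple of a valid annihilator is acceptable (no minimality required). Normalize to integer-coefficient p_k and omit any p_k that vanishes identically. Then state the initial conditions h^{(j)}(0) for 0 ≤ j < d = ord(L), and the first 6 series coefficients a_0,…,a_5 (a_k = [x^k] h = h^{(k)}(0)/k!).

f: a_k = 4, 0, -8, 0, 8/3, 0, …
g: a_k = 0, -12, 0, 32, 0, -128/5, …
L₀ := lclm(L_f,L_g); ord L₀ ≤ 2+2.
h₀' ⇒ L via d/dx closure of L₀.
L = 64 + 20·Dx^2 + Dx^4  (order 4).
h: a_k = -12, -16, 96, 32/3, -128, -32/15, …
ICs: h(0) = -12, h′(0) = -16, h′′(0) = 192, h′′′(0) = 64.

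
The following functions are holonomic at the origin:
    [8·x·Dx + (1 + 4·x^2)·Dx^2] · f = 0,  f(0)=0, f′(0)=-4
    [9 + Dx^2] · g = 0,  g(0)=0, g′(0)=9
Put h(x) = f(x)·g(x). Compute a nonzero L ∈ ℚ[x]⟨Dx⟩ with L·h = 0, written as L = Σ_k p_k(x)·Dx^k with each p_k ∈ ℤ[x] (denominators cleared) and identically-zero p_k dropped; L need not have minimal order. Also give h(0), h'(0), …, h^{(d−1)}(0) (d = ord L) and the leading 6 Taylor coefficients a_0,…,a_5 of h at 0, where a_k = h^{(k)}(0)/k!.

f: a_k = 0, -4, 0, 16/3, 0, -64/5, …
g: a_k = 0, 9, 0, -27/2, 0, 243/40, …
Product ⇒ symmetric product L₀, ord ≤ 4.
L = (2925 + 31536·x^2 + 95904·x^4 + 186624·x^6 + 186624·x^8) + (2448·x + 20160·x^3 + 62208·x^5 + 82944·x^7)·Dx + (442 + 5088·x^2 + 19008·x^4 + 41472·x^6 + 41472·x^8)·Dx^2 + (272·x + 2240·x^3 + 6912·x^5 + 9216·x^7)·Dx^3 + (13 + 176·x^2 + 928·x^4 + 2304·x^6 + 2304·x^8)·Dx^4  (order 4).
h: a_k = 0, 0, -36, 0, 102, 0, …
ICs: h(0) = 0, h′(0) = 0, h′′(0) = -72, h′′′(0) = 0.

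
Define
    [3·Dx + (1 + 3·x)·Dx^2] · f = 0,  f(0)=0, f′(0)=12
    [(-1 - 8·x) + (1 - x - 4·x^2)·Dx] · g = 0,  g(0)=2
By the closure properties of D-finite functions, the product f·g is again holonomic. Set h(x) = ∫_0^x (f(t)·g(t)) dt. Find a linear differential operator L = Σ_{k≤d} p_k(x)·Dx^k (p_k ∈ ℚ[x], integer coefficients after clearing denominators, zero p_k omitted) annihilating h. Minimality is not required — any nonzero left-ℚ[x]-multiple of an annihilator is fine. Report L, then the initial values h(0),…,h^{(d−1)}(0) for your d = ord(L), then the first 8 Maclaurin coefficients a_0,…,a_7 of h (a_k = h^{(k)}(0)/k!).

L = (11 + 48·x)·Dx + (-1 + 25·x + 60·x^2)·Dx^2 + (-1 - 2·x + 7·x^2 + 12·x^3)·Dx^3  (order 3).
h: a_k = 0, 0, 12, -4, 39, -54/5, 799/5, -1146/35, …
ICs: h(0) = 0, h′(0) = 0, h′′(0) = 24.

f: a_k = 0, 12, -18, 36, -81, 972/5, -486, 8748/7, …
g: a_k = 2, 2, 10, 18, 58, 130, 362, 882, …
Product ⇒ symmetric product L₀, ord ≤ 2.
Integrate: L := L₀·Dx.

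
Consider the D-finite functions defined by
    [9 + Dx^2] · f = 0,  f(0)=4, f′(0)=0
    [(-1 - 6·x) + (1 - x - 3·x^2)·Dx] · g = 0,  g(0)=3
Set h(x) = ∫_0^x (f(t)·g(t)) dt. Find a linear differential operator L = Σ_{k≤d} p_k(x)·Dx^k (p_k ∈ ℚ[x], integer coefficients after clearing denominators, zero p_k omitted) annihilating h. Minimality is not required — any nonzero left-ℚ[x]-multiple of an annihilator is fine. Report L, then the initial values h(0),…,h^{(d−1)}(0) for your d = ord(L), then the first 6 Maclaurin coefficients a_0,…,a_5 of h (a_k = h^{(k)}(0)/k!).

L = (-3 + 9·x + 27·x^2)·Dx + (2 + 12·x)·Dx^2 + (-1 + x + 3·x^2)·Dx^3  (order 3).
h: a_k = 0, 12, 6, -2, 15/2, 21/2, …
ICs: h(0) = 0, h′(0) = 12, h′′(0) = 12.

f: a_k = 4, 0, -18, 0, 27/2, 0, …
g: a_k = 3, 3, 12, 21, 57, 120, …
Sym-product of L_f,L_g gives L₀ (≤ ord 2).
h=∫h₀ ⇒ L = L₀·Dx.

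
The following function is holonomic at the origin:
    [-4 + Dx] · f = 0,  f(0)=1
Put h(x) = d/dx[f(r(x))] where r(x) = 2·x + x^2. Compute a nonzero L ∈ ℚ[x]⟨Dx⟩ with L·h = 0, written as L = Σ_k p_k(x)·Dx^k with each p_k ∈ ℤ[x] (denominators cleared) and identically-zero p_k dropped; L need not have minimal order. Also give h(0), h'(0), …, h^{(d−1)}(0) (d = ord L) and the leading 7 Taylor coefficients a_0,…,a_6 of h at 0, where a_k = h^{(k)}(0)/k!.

f: a_k = 1, 4, 8, 32/3, 32/3, 128/15, 256/45, …
Substitute x→r, Dx→(1/r')Dx; clear ⇒ L₀.
Differentiate: ansatz ord ≤ ord L₀ ⇒ L.
L = (9 + 16·x + 8·x^2) + (-1 - x)·Dx  (order 1).
h: a_k = 8, 72, 352, 3680/3, 3392, 118208/15, 717056/45, …
ICs: h(0) = 8.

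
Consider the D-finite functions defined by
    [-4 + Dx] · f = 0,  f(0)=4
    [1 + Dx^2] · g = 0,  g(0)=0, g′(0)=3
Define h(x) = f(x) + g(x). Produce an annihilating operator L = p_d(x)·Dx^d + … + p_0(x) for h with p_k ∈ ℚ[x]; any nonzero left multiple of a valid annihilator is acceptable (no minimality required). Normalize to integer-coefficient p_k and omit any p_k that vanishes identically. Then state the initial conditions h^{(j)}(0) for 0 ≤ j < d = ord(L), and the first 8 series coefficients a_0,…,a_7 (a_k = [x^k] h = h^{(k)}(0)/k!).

f: a_k = 4, 16, 32, 128/3, 128/3, 512/15, 1024/45, 4096/315, …
g: a_k = 0, 3, 0, -1/2, 0, 1/40, 0, -1/1680, …
L₀ := lclm(L_f,L_g); ord L₀ ≤ 1+2.
L = -4 + Dx - 4·Dx^2 + Dx^3  (order 3).
h: a_k = 4, 19, 32, 253/6, 128/3, 4099/120, 1024/45, 65533/5040, …
ICs: h(0) = 4, h′(0) = 19, h′′(0) = 64.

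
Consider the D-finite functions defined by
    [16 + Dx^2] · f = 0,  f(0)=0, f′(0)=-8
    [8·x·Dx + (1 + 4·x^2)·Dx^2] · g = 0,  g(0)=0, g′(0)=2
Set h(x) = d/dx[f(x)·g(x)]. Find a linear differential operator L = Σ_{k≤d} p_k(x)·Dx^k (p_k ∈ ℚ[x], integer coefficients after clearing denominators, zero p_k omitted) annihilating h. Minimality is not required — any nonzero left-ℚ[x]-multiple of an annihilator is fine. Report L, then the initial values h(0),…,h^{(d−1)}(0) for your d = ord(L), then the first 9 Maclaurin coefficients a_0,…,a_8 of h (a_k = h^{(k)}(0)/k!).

L = (4096 + 58368·x^2 + 354304·x^4 + 983040·x^6 + 1867776·x^8 + 2621440·x^10 + 2097152·x^12) + (1984·x + 30208·x^3 + 158720·x^5 + 409600·x^7 + 655360·x^9 + 524288·x^11)·Dx + (336 + 5216·x^2 + 34560·x^4 + 114176·x^6 + 249856·x^8 + 360448·x^10 + 262144·x^12)·Dx^2 + (124·x + 1888·x^3 + 9920·x^5 + 25600·x^7 + 40960·x^9 + 32768·x^11)·Dx^3 + (5 + 98·x^2 + 776·x^4 + 3296·x^6 + 8320·x^8 + 12288·x^10 + 8192·x^12)·Dx^4  (order 4).
h: a_k = 0, -32, 0, 256, 0, -2560/3, 0, 8192/3, 0, …
ICs: h(0) = 0, h′(0) = -32, h′′(0) = 0, h′′′(0) = 1536.

f: a_k = 0, -8, 0, 64/3, 0, -256/15, 0, 2048/315, 0, …
g: a_k = 0, 2, 0, -8/3, 0, 32/5, 0, -128/7, 0, …
Product ⇒ symmetric product L₀, ord ≤ 4.
h₀' ⇒ L via d/dx closure of L₀.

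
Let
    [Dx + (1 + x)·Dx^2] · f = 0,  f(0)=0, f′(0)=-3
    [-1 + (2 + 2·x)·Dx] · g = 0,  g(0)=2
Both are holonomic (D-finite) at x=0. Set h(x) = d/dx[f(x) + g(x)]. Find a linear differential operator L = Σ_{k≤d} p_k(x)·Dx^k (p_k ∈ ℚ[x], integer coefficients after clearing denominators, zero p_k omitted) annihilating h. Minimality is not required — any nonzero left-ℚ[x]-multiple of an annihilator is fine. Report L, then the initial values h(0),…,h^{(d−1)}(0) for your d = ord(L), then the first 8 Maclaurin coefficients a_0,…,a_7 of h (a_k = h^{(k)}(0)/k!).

f: a_k = 0, -3, 3/2, -1, 3/4, -3/5, 1/2, -3/7, …
g: a_k = 2, 1, -1/4, 1/8, -5/64, 7/128, -21/512, 33/1024, …
Weyl lclm of L_f,L_g ⇒ L₀ (ord ≤ 3).
Derive L from L₀ (diff closure).
L = 1 + (5 + 5·x)·Dx + (2 + 4·x + 2·x^2)·Dx^2  (order 2).
h: a_k = -2, 5/2, -21/8, 43/16, -349/128, 705/256, -2841/1024, 5715/2048, …
ICs: h(0) = -2, h′(0) = 5/2.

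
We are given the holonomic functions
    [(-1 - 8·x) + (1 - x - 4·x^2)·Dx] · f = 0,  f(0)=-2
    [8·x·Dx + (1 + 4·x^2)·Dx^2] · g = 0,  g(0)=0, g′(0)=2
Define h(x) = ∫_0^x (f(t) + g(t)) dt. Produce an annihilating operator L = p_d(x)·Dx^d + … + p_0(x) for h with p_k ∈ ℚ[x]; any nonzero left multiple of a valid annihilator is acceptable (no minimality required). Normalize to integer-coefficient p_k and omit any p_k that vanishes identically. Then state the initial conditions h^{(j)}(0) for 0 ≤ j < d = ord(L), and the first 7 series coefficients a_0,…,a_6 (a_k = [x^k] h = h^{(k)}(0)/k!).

f: a_k = -2, -2, -10, -18, -58, -130, -362, …
g: a_k = 0, 2, 0, -8/3, 0, 32/5, 0, …
f+g: L₀ = lclm(L_f,L_g), ord ≤ 1+2.
∫: right-multiply L₀ by Dx.
L = (-40 + 160·x + 2272·x^2 + 4608·x^3 + 16896·x^4 + 6144·x^6)·Dx^2 + (31 + 264·x + 364·x^2 + 2208·x^3 + 4160·x^4 + 12800·x^5 + 768·x^6 + 6144·x^7)·Dx^3 + (-5 - 11·x - 80·x^2 + 116·x^3 + 80·x^4 + 704·x^5 + 1536·x^6 + 256·x^7 + 1024·x^8)·Dx^4  (order 4).
h: a_k = 0, -2, 0, -10/3, -31/6, -58/5, -103/5, …
ICs: h(0) = 0, h′(0) = -2, h′′(0) = 0, h′′′(0) = -20.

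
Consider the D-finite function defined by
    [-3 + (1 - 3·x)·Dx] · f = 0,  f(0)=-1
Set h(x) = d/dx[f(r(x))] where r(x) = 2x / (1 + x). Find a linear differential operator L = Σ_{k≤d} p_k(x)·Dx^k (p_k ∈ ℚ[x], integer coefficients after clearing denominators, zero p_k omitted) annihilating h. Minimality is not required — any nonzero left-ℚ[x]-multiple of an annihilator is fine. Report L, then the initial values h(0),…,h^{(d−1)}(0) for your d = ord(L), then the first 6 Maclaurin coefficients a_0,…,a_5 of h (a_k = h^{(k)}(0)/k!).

L = 10 + (-1 + 5·x)·Dx  (order 1).
h: a_k = -6, -60, -450, -3000, -18750, -112500, …
ICs: h(0) = -6.

f: a_k = -1, -3, -9, -27, -81, -243, …
h₀=f(r): pull back L_f along r ⇒ L₀.
Differentiate: ansatz ord ≤ ord L₀ ⇒ L.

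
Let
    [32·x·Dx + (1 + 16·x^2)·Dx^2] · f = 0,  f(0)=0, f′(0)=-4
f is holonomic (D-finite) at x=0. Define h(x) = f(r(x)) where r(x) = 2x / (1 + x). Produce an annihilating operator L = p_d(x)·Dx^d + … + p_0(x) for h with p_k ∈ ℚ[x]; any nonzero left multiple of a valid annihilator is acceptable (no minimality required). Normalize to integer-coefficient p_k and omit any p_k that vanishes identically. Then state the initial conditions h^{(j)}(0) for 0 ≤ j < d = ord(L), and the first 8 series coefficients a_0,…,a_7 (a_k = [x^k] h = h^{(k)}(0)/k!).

f: a_k = 0, -4, 0, 64/3, 0, -1024/5, 0, 16384/7, …
Change of var in L_f (x↦r) gives L₀.
L = (2 + 130·x)·Dx + (1 + 2·x + 65·x^2)·Dx^2  (order 2).
h: a_k = 0, -8, 8, 488/3, -504, -27688/5, 93208/3, 1426888/7, …
ICs: h(0) = 0, h′(0) = -8.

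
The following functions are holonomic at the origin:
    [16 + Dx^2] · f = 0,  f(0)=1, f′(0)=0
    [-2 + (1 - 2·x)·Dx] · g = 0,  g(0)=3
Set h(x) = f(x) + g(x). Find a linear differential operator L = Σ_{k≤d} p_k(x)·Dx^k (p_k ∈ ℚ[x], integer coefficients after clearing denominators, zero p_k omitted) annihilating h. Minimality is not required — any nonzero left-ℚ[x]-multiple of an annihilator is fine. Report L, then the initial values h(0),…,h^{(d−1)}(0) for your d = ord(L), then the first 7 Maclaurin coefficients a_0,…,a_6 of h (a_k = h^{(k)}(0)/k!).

L = (-160 + 256·x - 256·x^2) + (48 - 224·x + 384·x^2 - 256·x^3)·Dx + (-10 + 16·x - 16·x^2)·Dx^2 + (3 - 14·x + 24·x^2 - 16·x^3)·Dx^3  (order 3).
h: a_k = 4, 6, 4, 24, 176/3, 96, 8384/45, …
ICs: h(0) = 4, h′(0) = 6, h′′(0) = 8.

f: a_k = 1, 0, -8, 0, 32/3, 0, -256/45, …
g: a_k = 3, 6, 12, 24, 48, 96, 192, …
Weyl lclm of L_f,L_g ⇒ L₀ (ord ≤ 3).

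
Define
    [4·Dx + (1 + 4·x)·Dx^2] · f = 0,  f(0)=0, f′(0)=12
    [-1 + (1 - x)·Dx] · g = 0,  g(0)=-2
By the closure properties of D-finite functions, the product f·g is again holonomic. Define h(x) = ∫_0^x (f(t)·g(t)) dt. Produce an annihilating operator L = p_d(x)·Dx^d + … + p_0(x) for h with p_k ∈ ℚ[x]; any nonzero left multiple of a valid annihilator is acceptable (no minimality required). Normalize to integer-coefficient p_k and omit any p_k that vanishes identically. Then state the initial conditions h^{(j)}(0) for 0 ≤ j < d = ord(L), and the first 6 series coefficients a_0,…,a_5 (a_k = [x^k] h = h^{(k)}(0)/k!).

L = 4·Dx + (-2 + 12·x)·Dx^2 + (-1 - 3·x + 4·x^2)·Dx^3  (order 3).
h: a_k = 0, 0, -12, 8, -26, 56, …
ICs: h(0) = 0, h′(0) = 0, h′′(0) = -24.

f: a_k = 0, 12, -24, 64, -192, 3072/5, …
g: a_k = -2, -2, -2, -2, -2, -2, …
h₀=f·g: eliminate ⇒ L₀, order ≤ 2·1.
∫: right-multiply L₀ by Dx.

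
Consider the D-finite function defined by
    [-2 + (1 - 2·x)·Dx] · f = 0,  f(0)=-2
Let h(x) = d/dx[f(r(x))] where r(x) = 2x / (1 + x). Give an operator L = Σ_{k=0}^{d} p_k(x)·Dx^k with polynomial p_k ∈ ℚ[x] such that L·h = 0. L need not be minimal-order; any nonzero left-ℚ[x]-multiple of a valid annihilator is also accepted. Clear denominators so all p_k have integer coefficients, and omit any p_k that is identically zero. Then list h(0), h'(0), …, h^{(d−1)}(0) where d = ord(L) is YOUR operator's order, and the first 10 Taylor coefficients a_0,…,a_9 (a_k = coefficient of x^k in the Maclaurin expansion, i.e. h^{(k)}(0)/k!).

f: a_k = -2, -4, -8, -16, -32, -64, -128, -256, -512, -1024, …
Change of var in L_f (x↦r) gives L₀.
h=h₀': d/dx-closure on L₀ ⇒ L.
L = 6 + (-1 + 3·x)·Dx  (order 1).
h: a_k = -8, -48, -216, -864, -3240, -11664, -40824, -139968, -472392, -1574640, …
ICs: h(0) = -8.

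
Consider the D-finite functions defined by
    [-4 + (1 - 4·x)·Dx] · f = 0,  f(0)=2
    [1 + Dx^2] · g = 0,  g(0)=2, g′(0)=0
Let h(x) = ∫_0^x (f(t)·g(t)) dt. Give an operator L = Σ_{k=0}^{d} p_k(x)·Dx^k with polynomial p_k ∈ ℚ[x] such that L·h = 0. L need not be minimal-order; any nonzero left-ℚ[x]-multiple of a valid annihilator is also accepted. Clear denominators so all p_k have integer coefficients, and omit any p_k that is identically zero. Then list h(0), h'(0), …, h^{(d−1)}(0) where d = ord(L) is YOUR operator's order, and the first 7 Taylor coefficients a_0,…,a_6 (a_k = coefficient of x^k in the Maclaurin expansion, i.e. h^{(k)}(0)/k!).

L = (-1 + 4·x)·Dx + 8·Dx^2 + (-1 + 4·x)·Dx^3  (order 3).
h: a_k = 0, 4, 8, 62/3, 62, 5953/30, 5953/9, …
ICs: h(0) = 0, h′(0) = 4, h′′(0) = 16.

f: a_k = 2, 8, 32, 128, 512, 2048, 8192, …
g: a_k = 2, 0, -1, 0, 1/12, 0, -1/360, …
f·g: L₀ = L_f ⊗_s L_g, ord ≤ 1·2.
h=∫₀ˣh₀: take L = L₀·Dx.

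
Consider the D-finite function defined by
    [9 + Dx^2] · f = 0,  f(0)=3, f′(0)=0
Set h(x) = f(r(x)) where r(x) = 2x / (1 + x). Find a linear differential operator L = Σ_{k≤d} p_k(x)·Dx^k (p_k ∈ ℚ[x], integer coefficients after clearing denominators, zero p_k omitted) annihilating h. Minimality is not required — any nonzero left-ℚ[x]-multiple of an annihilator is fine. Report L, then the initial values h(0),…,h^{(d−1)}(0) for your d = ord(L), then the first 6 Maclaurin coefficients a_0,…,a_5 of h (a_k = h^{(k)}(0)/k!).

f: a_k = 3, 0, -27/2, 0, 81/8, 0, …
Change of var in L_f (x↦r) gives L₀.
L = 36 + (2 + 6·x + 6·x^2 + 2·x^3)·Dx + (1 + 4·x + 6·x^2 + 4·x^3 + x^4)·Dx^2  (order 2).
h: a_k = 3, 0, -54, 108, 0, -432, …
ICs: h(0) = 3, h′(0) = 0.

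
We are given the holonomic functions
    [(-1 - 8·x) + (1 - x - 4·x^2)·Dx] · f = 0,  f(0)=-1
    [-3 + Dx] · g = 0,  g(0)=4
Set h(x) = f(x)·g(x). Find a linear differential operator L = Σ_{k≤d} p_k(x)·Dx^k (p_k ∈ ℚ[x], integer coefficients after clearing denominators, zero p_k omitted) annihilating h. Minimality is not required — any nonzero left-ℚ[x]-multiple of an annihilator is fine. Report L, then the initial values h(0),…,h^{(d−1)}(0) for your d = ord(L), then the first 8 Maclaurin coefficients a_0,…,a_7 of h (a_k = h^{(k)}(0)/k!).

f: a_k = -1, -1, -5, -9, -29, -65, -181, -441, …
g: a_k = 4, 12, 18, 18, 27/2, 81/10, 81/20, 243/140, …
h₀=f·g: eliminate ⇒ L₀, order ≤ 1·1.
L = (4 + 5·x - 12·x^2) + (-1 + x + 4·x^2)·Dx  (order 1).
h: a_k = -4, -16, -50, -132, -691/2, -4408/5, -45353/20, -81141/14, …
ICs: h(0) = -4.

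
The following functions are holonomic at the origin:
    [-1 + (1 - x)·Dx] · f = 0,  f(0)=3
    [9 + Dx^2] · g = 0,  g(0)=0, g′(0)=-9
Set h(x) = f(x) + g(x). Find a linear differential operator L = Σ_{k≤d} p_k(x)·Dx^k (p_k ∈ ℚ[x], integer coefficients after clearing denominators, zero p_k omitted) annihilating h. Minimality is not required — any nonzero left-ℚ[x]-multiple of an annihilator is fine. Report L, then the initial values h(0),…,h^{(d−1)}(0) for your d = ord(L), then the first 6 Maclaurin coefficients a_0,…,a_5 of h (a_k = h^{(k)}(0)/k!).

f: a_k = 3, 3, 3, 3, 3, 3, …
g: a_k = 0, -9, 0, 27/2, 0, -243/40, …
Sum ⇒ L₀ = lclm(L_f,L_g) in ℚ(x)⟨Dx⟩.
L = (135 - 162·x + 81·x^2) + (-99 + 261·x - 243·x^2 + 81·x^3)·Dx + (15 - 18·x + 9·x^2)·Dx^2 + (-11 + 29·x - 27·x^2 + 9·x^3)·Dx^3  (order 3).
h: a_k = 3, -6, 3, 33/2, 3, -123/40, …
ICs: h(0) = 3, h′(0) = -6, h′′(0) = 6.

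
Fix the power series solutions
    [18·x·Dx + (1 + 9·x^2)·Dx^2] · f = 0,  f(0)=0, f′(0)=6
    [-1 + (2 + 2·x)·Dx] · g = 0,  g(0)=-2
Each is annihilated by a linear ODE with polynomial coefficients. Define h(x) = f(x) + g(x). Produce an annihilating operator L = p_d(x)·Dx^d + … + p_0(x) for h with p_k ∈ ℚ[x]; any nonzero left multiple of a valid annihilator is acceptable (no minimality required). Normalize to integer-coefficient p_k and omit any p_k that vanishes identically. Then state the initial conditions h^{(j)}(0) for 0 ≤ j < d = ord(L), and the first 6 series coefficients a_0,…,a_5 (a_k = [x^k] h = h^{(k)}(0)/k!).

f: a_k = 0, 6, 0, -18, 0, 486/5, …
g: a_k = -2, -1, 1/4, -1/8, 5/64, -7/128, …
h₀=f+g: left-lcm gives L₀, ord ≤ 3.
L = (-36 - 90·x + 972·x^2 + 486·x^3)·Dx + (-75 - 144·x + 1818·x^2 + 3888·x^3 + 1701·x^4)·Dx^2 + (-2 + 70·x + 108·x^2 + 684·x^3 + 1134·x^4 + 486·x^5)·Dx^3  (order 3).
h: a_k = -2, 5, 1/4, -145/8, 5/64, 62173/640, …
ICs: h(0) = -2, h′(0) = 5, h′′(0) = 1/2.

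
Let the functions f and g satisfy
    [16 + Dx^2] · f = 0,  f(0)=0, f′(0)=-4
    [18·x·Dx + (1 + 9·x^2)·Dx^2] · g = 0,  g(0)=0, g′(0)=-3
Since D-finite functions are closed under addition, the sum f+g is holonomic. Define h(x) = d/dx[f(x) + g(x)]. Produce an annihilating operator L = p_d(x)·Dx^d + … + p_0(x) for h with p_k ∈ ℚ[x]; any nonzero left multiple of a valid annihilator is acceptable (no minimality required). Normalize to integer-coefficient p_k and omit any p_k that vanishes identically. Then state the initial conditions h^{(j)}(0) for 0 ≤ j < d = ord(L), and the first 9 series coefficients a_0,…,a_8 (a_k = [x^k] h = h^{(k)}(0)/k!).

L = (-13248·x + 181440·x^3 + 186624·x^5) + (-16 + 6048·x^2 + 66096·x^4 + 93312·x^6)·Dx + (-828·x + 11340·x^3 + 11664·x^5)·Dx^2 + (-1 + 378·x^2 + 4131·x^4 + 5832·x^6)·Dx^3  (order 3).
h: a_k = -7, 0, 59, 0, -857/3, 0, 99439/45, 0, -6202193/315, …
ICs: h(0) = -7, h′(0) = 0, h′′(0) = 118.

f: a_k = 0, -4, 0, 32/3, 0, -128/15, 0, 1024/315, 0, …
g: a_k = 0, -3, 0, 9, 0, -243/5, 0, 2187/7, 0, …
Sum ⇒ L₀ = lclm(L_f,L_g) in ℚ(x)⟨Dx⟩.
h=h₀': d/dx-closure on L₀ ⇒ L.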